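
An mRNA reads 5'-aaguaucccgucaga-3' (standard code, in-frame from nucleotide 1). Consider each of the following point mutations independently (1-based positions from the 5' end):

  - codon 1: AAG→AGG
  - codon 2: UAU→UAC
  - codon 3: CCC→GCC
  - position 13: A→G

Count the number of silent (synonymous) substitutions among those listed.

Codon 1: AAG (Lys) → AGG (Arg) — missense.
Codon 2: UAU (Tyr) → UAC (Tyr) — synonymous.
Codon 3: CCC (Pro) → GCC (Ala) — missense.
Codon 5: AGA (Arg) → GGA (Gly) — missense.
Synonymous: 1 of 4.

1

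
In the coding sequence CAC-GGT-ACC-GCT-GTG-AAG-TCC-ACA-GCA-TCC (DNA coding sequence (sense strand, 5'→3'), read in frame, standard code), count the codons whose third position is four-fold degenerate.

8

Codon 1 CAC (His): third position 2-fold.
Codon 2 GGT (Gly): third position 4-fold.
Codon 3 ACC (Thr): third position 4-fold.
Codon 4 GCT (Ala): third position 4-fold.
Codon 5 GTG (Val): third position 4-fold.
Codon 6 AAG (Lys): third position 2-fold.
Codon 7 TCC (Ser): third position 4-fold.
Codon 8 ACA (Thr): third position 4-fold.
Codon 9 GCA (Ala): third position 4-fold.
Codon 10 TCC (Ser): third position 4-fold.
Four-fold degenerate third positions: 8.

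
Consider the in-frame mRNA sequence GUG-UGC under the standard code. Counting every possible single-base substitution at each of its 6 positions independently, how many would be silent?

4

Codon 1 (GUG, Val): 3 synonymous substitutions.
Codon 2 (UGC, Cys): 1 synonymous substitution.
Total: 3 + 1 = 4.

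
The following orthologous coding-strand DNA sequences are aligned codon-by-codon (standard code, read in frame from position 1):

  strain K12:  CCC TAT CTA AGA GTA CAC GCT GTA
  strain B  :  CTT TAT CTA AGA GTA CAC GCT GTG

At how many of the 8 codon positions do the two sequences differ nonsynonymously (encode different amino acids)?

Codon 1: CCC Pro / CTT Leu — nonsynonymous.
Codon 2: TAT Tyr / TAT Tyr — identical.
Codon 3: CTA Leu / CTA Leu — identical.
Codon 4: AGA Arg / AGA Arg — identical.
Codon 5: GTA Val / GTA Val — identical.
Codon 6: CAC His / CAC His — identical.
Codon 7: GCT Ala / GCT Ala — identical.
Codon 8: GTA Val / GTG Val — synonymous.
Nonsynonymous differences: 1.

1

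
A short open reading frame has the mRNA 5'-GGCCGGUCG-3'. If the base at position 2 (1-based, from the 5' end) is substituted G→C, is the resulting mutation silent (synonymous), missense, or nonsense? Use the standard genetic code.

Position 2 falls in codon 1: GGC → Gly.
After the substitution the codon is GCC → Ala.
Gly ≠ Ala, so this is a missense mutation.

missense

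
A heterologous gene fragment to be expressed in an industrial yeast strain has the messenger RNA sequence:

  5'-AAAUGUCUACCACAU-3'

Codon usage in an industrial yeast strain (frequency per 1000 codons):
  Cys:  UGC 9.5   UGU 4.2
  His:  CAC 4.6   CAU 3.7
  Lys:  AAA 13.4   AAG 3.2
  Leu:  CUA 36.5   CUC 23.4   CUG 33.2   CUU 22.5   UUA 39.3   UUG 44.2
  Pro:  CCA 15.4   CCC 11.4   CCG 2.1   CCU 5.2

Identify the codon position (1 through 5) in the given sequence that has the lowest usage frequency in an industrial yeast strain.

5

Codon 1 AAA (Lys): 13.4 per 1000.
Codon 2 UGU (Cys): 4.2 per 1000.
Codon 3 CUA (Leu): 36.5 per 1000.
Codon 4 CCA (Pro): 15.4 per 1000.
Codon 5 CAU (His): 3.7 per 1000.
Lowest frequency is 3.7 at codon 5.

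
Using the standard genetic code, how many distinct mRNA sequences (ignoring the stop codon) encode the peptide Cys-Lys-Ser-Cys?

48

Cys: 2 codons.
Lys: 2 codons.
Ser: 6 codons.
Cys: 2 codons.
2 × 2 × 6 × 2 = 48.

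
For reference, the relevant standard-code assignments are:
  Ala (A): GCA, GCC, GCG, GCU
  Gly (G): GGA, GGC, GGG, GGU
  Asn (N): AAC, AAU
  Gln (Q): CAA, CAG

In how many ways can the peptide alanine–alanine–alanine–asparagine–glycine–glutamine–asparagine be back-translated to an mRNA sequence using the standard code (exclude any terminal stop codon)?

Ala: 4 codons.
Ala: 4 codons.
Ala: 4 codons.
Asn: 2 codons.
Gly: 4 codons.
Gln: 2 codons.
Asn: 2 codons.
4 × 4 × 4 × 2 × 4 × 2 × 2 = 2048.

2048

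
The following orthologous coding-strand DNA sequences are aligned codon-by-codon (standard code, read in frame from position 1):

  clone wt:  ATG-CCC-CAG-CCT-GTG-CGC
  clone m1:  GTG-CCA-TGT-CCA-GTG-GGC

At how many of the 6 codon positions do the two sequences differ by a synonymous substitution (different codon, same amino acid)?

2

Codon 1: ATG Met / GTG Val — nonsynonymous.
Codon 2: CCC Pro / CCA Pro — synonymous.
Codon 3: CAG Gln / TGT Cys — nonsynonymous.
Codon 4: CCT Pro / CCA Pro — synonymous.
Codon 5: GTG Val / GTG Val — identical.
Codon 6: CGC Arg / GGC Gly — nonsynonymous.
Synonymous differences: 2.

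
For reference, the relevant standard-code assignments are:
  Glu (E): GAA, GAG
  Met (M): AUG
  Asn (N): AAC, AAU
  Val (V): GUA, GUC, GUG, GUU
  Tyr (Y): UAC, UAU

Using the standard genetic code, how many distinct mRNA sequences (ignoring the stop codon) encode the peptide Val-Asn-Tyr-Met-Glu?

Val: 4 codons.
Asn: 2 codons.
Tyr: 2 codons.
Met: 1 codon.
Glu: 2 codons.
4 × 2 × 2 × 1 × 2 = 32.

32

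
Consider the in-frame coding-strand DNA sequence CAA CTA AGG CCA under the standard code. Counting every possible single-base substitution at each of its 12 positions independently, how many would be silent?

10

Codon 1 (CAA, Gln): 1 synonymous substitution.
Codon 2 (CTA, Leu): 4 synonymous substitutions.
Codon 3 (AGG, Arg): 2 synonymous substitutions.
Codon 4 (CCA, Pro): 3 synonymous substitutions.
Total: 1 + 4 + 2 + 3 = 10.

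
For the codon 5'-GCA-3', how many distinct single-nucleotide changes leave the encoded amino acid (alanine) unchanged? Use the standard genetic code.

Position 1: none → 0 synonymous.
Position 2: none → 0 synonymous.
Position 3: GCU, GCC, GCG → 3 synonymous.
Total: 0 + 0 + 3 = 3.

3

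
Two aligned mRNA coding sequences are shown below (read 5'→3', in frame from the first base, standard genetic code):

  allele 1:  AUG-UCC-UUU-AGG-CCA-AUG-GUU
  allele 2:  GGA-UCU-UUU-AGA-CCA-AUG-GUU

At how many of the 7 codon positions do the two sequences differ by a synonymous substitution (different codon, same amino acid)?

2

Codon 1: AUG Met / GGA Gly — nonsynonymous.
Codon 2: UCC Ser / UCU Ser — synonymous.
Codon 3: UUU Phe / UUU Phe — identical.
Codon 4: AGG Arg / AGA Arg — synonymous.
Codon 5: CCA Pro / CCA Pro — identical.
Codon 6: AUG Met / AUG Met — identical.
Codon 7: GUU Val / GUU Val — identical.
Synonymous differences: 2.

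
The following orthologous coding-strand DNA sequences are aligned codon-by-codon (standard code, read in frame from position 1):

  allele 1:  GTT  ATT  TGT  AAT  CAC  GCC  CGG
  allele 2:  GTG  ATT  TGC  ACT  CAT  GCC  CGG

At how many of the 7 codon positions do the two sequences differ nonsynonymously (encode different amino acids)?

Codon 1: GTT Val / GTG Val — synonymous.
Codon 2: ATT Ile / ATT Ile — identical.
Codon 3: TGT Cys / TGC Cys — synonymous.
Codon 4: AAT Asn / ACT Thr — nonsynonymous.
Codon 5: CAC His / CAT His — synonymous.
Codon 6: GCC Ala / GCC Ala — identical.
Codon 7: CGG Arg / CGG Arg — identical.
Nonsynonymous differences: 1.

1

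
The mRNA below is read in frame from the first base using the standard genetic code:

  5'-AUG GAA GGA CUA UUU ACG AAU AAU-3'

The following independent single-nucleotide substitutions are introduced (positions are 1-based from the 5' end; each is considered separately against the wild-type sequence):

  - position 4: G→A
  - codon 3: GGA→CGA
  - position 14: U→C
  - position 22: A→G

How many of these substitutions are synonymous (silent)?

Codon 2: GAA (Glu) → AAA (Lys) — missense.
Codon 3: GGA (Gly) → CGA (Arg) — missense.
Codon 5: UUU (Phe) → UCU (Ser) — missense.
Codon 8: AAU (Asn) → GAU (Asp) — missense.
Synonymous: 0 of 4.

0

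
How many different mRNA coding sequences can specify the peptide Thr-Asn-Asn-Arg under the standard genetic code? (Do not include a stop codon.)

96

Thr: 4 codons.
Asn: 2 codons.
Asn: 2 codons.
Arg: 6 codons.
4 × 2 × 2 × 6 = 96.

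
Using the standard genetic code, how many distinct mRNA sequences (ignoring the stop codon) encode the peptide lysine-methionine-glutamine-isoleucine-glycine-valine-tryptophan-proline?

768

Lys: 2 codons.
Met: 1 codon.
Gln: 2 codons.
Ile: 3 codons.
Gly: 4 codons.
Val: 4 codons.
Trp: 1 codon.
Pro: 4 codons.
2 × 1 × 2 × 3 × 4 × 4 × 1 × 4 = 768.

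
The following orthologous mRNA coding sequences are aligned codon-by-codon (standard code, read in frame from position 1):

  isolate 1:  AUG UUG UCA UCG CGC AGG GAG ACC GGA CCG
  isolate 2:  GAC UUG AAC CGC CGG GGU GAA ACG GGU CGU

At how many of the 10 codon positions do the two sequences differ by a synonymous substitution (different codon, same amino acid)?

4

Codon 1: AUG Met / GAC Asp — nonsynonymous.
Codon 2: UUG Leu / UUG Leu — identical.
Codon 3: UCA Ser / AAC Asn — nonsynonymous.
Codon 4: UCG Ser / CGC Arg — nonsynonymous.
Codon 5: CGC Arg / CGG Arg — synonymous.
Codon 6: AGG Arg / GGU Gly — nonsynonymous.
Codon 7: GAG Glu / GAA Glu — synonymous.
Codon 8: ACC Thr / ACG Thr — synonymous.
Codon 9: GGA Gly / GGU Gly — synonymous.
Codon 10: CCG Pro / CGU Arg — nonsynonymous.
Synonymous differences: 4.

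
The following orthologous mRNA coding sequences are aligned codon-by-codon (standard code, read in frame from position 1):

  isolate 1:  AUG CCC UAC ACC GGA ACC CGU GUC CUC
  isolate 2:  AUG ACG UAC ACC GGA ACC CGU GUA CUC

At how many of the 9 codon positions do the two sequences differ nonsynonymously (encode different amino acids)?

Codon 1: AUG Met / AUG Met — identical.
Codon 2: CCC Pro / ACG Thr — nonsynonymous.
Codon 3: UAC Tyr / UAC Tyr — identical.
Codon 4: ACC Thr / ACC Thr — identical.
Codon 5: GGA Gly / GGA Gly — identical.
Codon 6: ACC Thr / ACC Thr — identical.
Codon 7: CGU Arg / CGU Arg — identical.
Codon 8: GUC Val / GUA Val — synonymous.
Codon 9: CUC Leu / CUC Leu — identical.
Nonsynonymous differences: 1.

1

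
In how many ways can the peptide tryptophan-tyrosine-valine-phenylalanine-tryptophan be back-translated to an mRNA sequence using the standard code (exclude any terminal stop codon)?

Trp: 1 codon.
Tyr: 2 codons.
Val: 4 codons.
Phe: 2 codons.
Trp: 1 codon.
1 × 2 × 4 × 2 × 1 = 16.

16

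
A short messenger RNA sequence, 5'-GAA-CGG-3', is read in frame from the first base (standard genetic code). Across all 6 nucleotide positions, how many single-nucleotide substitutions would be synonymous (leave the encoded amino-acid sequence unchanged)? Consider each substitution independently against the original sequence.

Codon 1 (GAA, Glu): 1 synonymous substitution.
Codon 2 (CGG, Arg): 4 synonymous substitutions.
Total: 1 + 4 = 5.

5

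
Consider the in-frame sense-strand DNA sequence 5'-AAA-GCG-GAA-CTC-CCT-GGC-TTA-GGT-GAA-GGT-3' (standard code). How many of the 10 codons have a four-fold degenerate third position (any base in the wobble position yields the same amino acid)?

6

Codon 1 AAA (Lys): third position 2-fold.
Codon 2 GCG (Ala): third position 4-fold.
Codon 3 GAA (Glu): third position 2-fold.
Codon 4 CTC (Leu): third position 4-fold.
Codon 5 CCT (Pro): third position 4-fold.
Codon 6 GGC (Gly): third position 4-fold.
Codon 7 TTA (Leu): third position 2-fold.
Codon 8 GGT (Gly): third position 4-fold.
Codon 9 GAA (Glu): third position 2-fold.
Codon 10 GGT (Gly): third position 4-fold.
Four-fold degenerate third positions: 6.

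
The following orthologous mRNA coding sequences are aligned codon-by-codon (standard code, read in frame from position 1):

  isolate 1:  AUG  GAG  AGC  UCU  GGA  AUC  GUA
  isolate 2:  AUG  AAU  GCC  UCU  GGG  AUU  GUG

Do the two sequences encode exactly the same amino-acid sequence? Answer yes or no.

no

Codon 1: AUG Met / AUG Met — identical.
Codon 2: GAG Glu / AAU Asn — nonsynonymous.
Codon 3: AGC Ser / GCC Ala — nonsynonymous.
Codon 4: UCU Ser / UCU Ser — identical.
Codon 5: GGA Gly / GGG Gly — synonymous.
Codon 6: AUC Ile / AUU Ile — synonymous.
Codon 7: GUA Val / GUG Val — synonymous.
Nonsynonymous differences: 2 → different protein.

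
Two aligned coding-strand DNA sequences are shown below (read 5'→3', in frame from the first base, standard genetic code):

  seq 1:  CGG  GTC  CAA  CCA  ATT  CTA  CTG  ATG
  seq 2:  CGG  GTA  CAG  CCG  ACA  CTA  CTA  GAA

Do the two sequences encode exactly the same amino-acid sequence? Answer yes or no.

no

Codon 1: CGG Arg / CGG Arg — identical.
Codon 2: GTC Val / GTA Val — synonymous.
Codon 3: CAA Gln / CAG Gln — synonymous.
Codon 4: CCA Pro / CCG Pro — synonymous.
Codon 5: ATT Ile / ACA Thr — nonsynonymous.
Codon 6: CTA Leu / CTA Leu — identical.
Codon 7: CTG Leu / CTA Leu — synonymous.
Codon 8: ATG Met / GAA Glu — nonsynonymous.
Nonsynonymous differences: 2 → different protein.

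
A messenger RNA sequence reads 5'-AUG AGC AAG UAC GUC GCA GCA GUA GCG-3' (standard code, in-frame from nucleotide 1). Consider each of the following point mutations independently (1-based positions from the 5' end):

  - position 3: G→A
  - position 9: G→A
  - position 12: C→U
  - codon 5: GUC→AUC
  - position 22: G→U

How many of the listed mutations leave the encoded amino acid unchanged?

2

Codon 1: AUG (Met) → AUA (Ile) — missense.
Codon 3: AAG (Lys) → AAA (Lys) — synonymous.
Codon 4: UAC (Tyr) → UAU (Tyr) — synonymous.
Codon 5: GUC (Val) → AUC (Ile) — missense.
Codon 8: GUA (Val) → UUA (Leu) — missense.
Synonymous: 2 of 5.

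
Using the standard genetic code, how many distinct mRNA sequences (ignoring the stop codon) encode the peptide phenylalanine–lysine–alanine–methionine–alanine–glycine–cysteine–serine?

Phe: 2 codons.
Lys: 2 codons.
Ala: 4 codons.
Met: 1 codon.
Ala: 4 codons.
Gly: 4 codons.
Cys: 2 codons.
Ser: 6 codons.
2 × 2 × 4 × 1 × 4 × 4 × 2 × 6 = 3072.

3072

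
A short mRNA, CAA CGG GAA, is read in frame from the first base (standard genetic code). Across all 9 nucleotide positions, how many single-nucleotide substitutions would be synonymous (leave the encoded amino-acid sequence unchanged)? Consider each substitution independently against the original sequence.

6

Codon 1 (CAA, Gln): 1 synonymous substitution.
Codon 2 (CGG, Arg): 4 synonymous substitutions.
Codon 3 (GAA, Glu): 1 synonymous substitution.
Total: 1 + 4 + 1 = 6.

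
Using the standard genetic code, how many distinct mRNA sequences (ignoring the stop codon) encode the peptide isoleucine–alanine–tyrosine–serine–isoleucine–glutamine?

Ile: 3 codons.
Ala: 4 codons.
Tyr: 2 codons.
Ser: 6 codons.
Ile: 3 codons.
Gln: 2 codons.
3 × 4 × 2 × 6 × 3 × 2 = 864.

864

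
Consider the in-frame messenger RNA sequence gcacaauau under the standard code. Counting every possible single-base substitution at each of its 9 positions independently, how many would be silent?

5

Codon 1 (GCA, Ala): 3 synonymous substitutions.
Codon 2 (CAA, Gln): 1 synonymous substitution.
Codon 3 (UAU, Tyr): 1 synonymous substitution.
Total: 3 + 1 + 1 = 5.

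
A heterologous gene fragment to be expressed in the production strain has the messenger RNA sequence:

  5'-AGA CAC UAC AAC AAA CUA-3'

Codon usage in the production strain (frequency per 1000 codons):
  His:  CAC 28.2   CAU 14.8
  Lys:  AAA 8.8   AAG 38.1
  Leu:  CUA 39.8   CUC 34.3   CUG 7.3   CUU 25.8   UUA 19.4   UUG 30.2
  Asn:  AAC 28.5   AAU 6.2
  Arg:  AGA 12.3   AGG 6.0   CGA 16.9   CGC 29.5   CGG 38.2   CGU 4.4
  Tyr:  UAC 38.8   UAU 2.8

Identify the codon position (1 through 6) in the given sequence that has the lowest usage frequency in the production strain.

5

Codon 1 AGA (Arg): 12.3 per 1000.
Codon 2 CAC (His): 28.2 per 1000.
Codon 3 UAC (Tyr): 38.8 per 1000.
Codon 4 AAC (Asn): 28.5 per 1000.
Codon 5 AAA (Lys): 8.8 per 1000.
Codon 6 CUA (Leu): 39.8 per 1000.
Lowest frequency is 8.8 at codon 5.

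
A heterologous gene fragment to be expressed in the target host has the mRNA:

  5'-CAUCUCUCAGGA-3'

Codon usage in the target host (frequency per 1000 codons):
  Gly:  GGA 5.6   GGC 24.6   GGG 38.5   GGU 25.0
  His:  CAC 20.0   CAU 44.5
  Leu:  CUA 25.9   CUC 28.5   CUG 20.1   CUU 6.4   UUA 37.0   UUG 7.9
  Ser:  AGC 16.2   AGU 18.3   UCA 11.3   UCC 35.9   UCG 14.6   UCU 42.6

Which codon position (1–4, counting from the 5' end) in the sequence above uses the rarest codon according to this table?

Codon 1 CAU (His): 44.5 per 1000.
Codon 2 CUC (Leu): 28.5 per 1000.
Codon 3 UCA (Ser): 11.3 per 1000.
Codon 4 GGA (Gly): 5.6 per 1000.
Lowest frequency is 5.6 at codon 4.

4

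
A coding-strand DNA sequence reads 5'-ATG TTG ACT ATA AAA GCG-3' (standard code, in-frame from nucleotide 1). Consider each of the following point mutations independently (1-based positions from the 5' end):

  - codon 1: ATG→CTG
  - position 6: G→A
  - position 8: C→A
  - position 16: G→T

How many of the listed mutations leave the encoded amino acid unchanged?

1

Codon 1: ATG (Met) → CTG (Leu) — missense.
Codon 2: TTG (Leu) → TTA (Leu) — synonymous.
Codon 3: ACT (Thr) → AAT (Asn) — missense.
Codon 6: GCG (Ala) → TCG (Ser) — missense.
Synonymous: 1 of 4.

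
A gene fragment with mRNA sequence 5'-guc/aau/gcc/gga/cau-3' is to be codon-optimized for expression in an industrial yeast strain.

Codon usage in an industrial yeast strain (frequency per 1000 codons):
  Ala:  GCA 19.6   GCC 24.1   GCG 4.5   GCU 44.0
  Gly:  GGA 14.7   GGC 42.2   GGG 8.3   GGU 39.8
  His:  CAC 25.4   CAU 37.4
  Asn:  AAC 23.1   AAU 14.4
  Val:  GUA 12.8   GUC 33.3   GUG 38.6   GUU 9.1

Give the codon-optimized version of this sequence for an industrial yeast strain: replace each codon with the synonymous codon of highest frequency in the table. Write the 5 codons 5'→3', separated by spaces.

Codon 1 (Val): best is GUG at 38.6.
Codon 2 (Asn): best is AAC at 23.1.
Codon 3 (Ala): best is GCU at 44.0.
Codon 4 (Gly): best is GGC at 42.2.
Codon 5 (His): best is CAU at 37.4.

GUG AAC GCU GGC CAU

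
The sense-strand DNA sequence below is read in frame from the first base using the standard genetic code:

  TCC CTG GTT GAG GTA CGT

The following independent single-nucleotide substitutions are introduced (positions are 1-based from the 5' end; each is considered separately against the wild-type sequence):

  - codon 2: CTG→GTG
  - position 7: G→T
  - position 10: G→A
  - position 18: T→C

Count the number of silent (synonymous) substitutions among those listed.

Codon 2: CTG (Leu) → GTG (Val) — missense.
Codon 3: GTT (Val) → TTT (Phe) — missense.
Codon 4: GAG (Glu) → AAG (Lys) — missense.
Codon 6: CGT (Arg) → CGC (Arg) — synonymous.
Synonymous: 1 of 4.

1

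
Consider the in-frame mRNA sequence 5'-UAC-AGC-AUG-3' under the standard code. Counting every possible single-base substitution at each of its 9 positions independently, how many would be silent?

Codon 1 (UAC, Tyr): 1 synonymous substitution.
Codon 2 (AGC, Ser): 1 synonymous substitution.
Codon 3 (AUG, Met): 0 synonymous substitutions.
Total: 1 + 1 + 0 = 2.

2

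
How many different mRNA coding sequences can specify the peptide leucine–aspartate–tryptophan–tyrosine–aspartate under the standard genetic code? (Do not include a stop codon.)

48

Leu: 6 codons.
Asp: 2 codons.
Trp: 1 codon.
Tyr: 2 codons.
Asp: 2 codons.
6 × 2 × 1 × 2 × 2 = 48.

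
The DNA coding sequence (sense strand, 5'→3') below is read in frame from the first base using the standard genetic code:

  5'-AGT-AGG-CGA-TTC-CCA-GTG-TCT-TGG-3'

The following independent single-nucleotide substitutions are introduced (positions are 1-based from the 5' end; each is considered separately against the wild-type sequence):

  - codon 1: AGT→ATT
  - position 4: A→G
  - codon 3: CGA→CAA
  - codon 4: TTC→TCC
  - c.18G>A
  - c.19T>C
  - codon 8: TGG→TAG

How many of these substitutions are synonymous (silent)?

1

Codon 1: AGT (Ser) → ATT (Ile) — missense.
Codon 2: AGG (Arg) → GGG (Gly) — missense.
Codon 3: CGA (Arg) → CAA (Gln) — missense.
Codon 4: TTC (Phe) → TCC (Ser) — missense.
Codon 6: GTG (Val) → GTA (Val) — synonymous.
Codon 7: TCT (Ser) → CCT (Pro) — missense.
Codon 8: TGG (Trp) → TAG (Stop) — nonsense.
Synonymous: 1 of 7.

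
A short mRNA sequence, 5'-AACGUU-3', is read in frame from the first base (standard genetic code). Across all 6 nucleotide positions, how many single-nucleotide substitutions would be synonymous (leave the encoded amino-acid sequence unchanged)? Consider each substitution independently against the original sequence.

Codon 1 (AAC, Asn): 1 synonymous substitution.
Codon 2 (GUU, Val): 3 synonymous substitutions.
Total: 1 + 3 = 4.

4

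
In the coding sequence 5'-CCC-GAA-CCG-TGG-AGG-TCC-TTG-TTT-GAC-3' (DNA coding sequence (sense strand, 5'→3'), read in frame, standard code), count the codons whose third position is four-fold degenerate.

Codon 1 CCC (Pro): third position 4-fold.
Codon 2 GAA (Glu): third position 2-fold.
Codon 3 CCG (Pro): third position 4-fold.
Codon 4 TGG (Trp): third position 1-fold.
Codon 5 AGG (Arg): third position 2-fold.
Codon 6 TCC (Ser): third position 4-fold.
Codon 7 TTG (Leu): third position 2-fold.
Codon 8 TTT (Phe): third position 2-fold.
Codon 9 GAC (Asp): third position 2-fold.
Four-fold degenerate third positions: 3.

3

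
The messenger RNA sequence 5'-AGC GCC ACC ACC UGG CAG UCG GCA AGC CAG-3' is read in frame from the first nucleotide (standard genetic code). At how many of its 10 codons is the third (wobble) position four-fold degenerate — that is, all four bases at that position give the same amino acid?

5

Codon 1 AGC (Ser): third position 2-fold.
Codon 2 GCC (Ala): third position 4-fold.
Codon 3 ACC (Thr): third position 4-fold.
Codon 4 ACC (Thr): third position 4-fold.
Codon 5 UGG (Trp): third position 1-fold.
Codon 6 CAG (Gln): third position 2-fold.
Codon 7 UCG (Ser): third position 4-fold.
Codon 8 GCA (Ala): third position 4-fold.
Codon 9 AGC (Ser): third position 2-fold.
Codon 10 CAG (Gln): third position 2-fold.
Four-fold degenerate third positions: 5.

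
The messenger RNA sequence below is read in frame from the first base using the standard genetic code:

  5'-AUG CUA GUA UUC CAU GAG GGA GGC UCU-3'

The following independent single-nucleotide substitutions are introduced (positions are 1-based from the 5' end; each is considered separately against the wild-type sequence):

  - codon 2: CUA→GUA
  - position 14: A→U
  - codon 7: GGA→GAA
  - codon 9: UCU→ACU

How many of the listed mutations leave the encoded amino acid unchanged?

Codon 2: CUA (Leu) → GUA (Val) — missense.
Codon 5: CAU (His) → CUU (Leu) — missense.
Codon 7: GGA (Gly) → GAA (Glu) — missense.
Codon 9: UCU (Ser) → ACU (Thr) — missense.
Synonymous: 0 of 4.

0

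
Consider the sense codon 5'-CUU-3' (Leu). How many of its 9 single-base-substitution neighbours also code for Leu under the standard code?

3

Position 1: none → 0 synonymous.
Position 2: none → 0 synonymous.
Position 3: CUC, CUA, CUG → 3 synonymous.
Total: 0 + 0 + 3 = 3.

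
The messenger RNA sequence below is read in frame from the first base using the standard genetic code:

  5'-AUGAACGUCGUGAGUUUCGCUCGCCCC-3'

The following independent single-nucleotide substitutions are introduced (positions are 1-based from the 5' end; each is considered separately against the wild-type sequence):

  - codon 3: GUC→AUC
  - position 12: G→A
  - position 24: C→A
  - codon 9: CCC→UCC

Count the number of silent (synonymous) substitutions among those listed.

2

Codon 3: GUC (Val) → AUC (Ile) — missense.
Codon 4: GUG (Val) → GUA (Val) — synonymous.
Codon 8: CGC (Arg) → CGA (Arg) — synonymous.
Codon 9: CCC (Pro) → UCC (Ser) — missense.
Synonymous: 2 of 4.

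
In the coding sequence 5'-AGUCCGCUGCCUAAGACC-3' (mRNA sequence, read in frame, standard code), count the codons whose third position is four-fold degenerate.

Codon 1 AGU (Ser): third position 2-fold.
Codon 2 CCG (Pro): third position 4-fold.
Codon 3 CUG (Leu): third position 4-fold.
Codon 4 CCU (Pro): third position 4-fold.
Codon 5 AAG (Lys): third position 2-fold.
Codon 6 ACC (Thr): third position 4-fold.
Four-fold degenerate third positions: 4.

4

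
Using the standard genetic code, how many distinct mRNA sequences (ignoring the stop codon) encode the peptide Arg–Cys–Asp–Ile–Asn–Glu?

288

Arg: 6 codons.
Cys: 2 codons.
Asp: 2 codons.
Ile: 3 codons.
Asn: 2 codons.
Glu: 2 codons.
6 × 2 × 2 × 3 × 2 × 2 = 288.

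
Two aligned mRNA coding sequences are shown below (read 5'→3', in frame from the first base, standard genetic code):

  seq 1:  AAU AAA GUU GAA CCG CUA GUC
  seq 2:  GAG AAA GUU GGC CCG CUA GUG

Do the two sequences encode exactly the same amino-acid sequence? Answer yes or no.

Codon 1: AAU Asn / GAG Glu — nonsynonymous.
Codon 2: AAA Lys / AAA Lys — identical.
Codon 3: GUU Val / GUU Val — identical.
Codon 4: GAA Glu / GGC Gly — nonsynonymous.
Codon 5: CCG Pro / CCG Pro — identical.
Codon 6: CUA Leu / CUA Leu — identical.
Codon 7: GUC Val / GUG Val — synonymous.
Nonsynonymous differences: 2 → different protein.

no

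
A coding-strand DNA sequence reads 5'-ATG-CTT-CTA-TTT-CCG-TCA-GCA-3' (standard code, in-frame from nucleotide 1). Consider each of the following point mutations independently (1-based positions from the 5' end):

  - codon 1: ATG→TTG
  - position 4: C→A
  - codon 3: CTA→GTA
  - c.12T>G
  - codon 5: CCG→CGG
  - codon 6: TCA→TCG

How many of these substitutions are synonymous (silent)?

Codon 1: ATG (Met) → TTG (Leu) — missense.
Codon 2: CTT (Leu) → ATT (Ile) — missense.
Codon 3: CTA (Leu) → GTA (Val) — missense.
Codon 4: TTT (Phe) → TTG (Leu) — missense.
Codon 5: CCG (Pro) → CGG (Arg) — missense.
Codon 6: TCA (Ser) → TCG (Ser) — synonymous.
Synonymous: 1 of 6.

1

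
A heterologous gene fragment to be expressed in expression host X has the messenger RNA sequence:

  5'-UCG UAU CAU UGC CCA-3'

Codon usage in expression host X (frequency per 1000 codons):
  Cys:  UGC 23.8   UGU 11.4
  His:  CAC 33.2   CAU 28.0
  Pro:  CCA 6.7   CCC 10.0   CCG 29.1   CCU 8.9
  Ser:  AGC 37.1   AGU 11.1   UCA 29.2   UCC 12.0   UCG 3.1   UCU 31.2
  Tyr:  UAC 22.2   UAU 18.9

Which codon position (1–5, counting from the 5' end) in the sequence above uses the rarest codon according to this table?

Codon 1 UCG (Ser): 3.1 per 1000.
Codon 2 UAU (Tyr): 18.9 per 1000.
Codon 3 CAU (His): 28.0 per 1000.
Codon 4 UGC (Cys): 23.8 per 1000.
Codon 5 CCA (Pro): 6.7 per 1000.
Lowest frequency is 3.1 at codon 1.

1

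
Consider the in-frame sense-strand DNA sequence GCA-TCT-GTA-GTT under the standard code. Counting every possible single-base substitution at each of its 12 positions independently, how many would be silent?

12

Codon 1 (GCA, Ala): 3 synonymous substitutions.
Codon 2 (TCT, Ser): 3 synonymous substitutions.
Codon 3 (GTA, Val): 3 synonymous substitutions.
Codon 4 (GTT, Val): 3 synonymous substitutions.
Total: 3 + 3 + 3 + 3 = 12.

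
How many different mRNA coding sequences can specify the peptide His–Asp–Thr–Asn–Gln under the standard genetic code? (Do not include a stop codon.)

His: 2 codons.
Asp: 2 codons.
Thr: 4 codons.
Asn: 2 codons.
Gln: 2 codons.
2 × 2 × 4 × 2 × 2 = 64.

64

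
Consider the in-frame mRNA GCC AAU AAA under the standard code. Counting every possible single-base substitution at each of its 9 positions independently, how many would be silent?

Codon 1 (GCC, Ala): 3 synonymous substitutions.
Codon 2 (AAU, Asn): 1 synonymous substitution.
Codon 3 (AAA, Lys): 1 synonymous substitution.
Total: 3 + 1 + 1 = 5.

5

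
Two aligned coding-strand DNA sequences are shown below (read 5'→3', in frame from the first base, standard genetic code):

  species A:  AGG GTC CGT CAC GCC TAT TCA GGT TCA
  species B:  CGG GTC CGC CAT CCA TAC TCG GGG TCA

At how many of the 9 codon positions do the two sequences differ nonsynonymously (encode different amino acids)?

Codon 1: AGG Arg / CGG Arg — synonymous.
Codon 2: GTC Val / GTC Val — identical.
Codon 3: CGT Arg / CGC Arg — synonymous.
Codon 4: CAC His / CAT His — synonymous.
Codon 5: GCC Ala / CCA Pro — nonsynonymous.
Codon 6: TAT Tyr / TAC Tyr — synonymous.
Codon 7: TCA Ser / TCG Ser — synonymous.
Codon 8: GGT Gly / GGG Gly — synonymous.
Codon 9: TCA Ser / TCA Ser — identical.
Nonsynonymous differences: 1.

1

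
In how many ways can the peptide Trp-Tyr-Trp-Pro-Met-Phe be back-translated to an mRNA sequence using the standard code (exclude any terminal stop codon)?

Trp: 1 codon.
Tyr: 2 codons.
Trp: 1 codon.
Pro: 4 codons.
Met: 1 codon.
Phe: 2 codons.
1 × 2 × 1 × 4 × 1 × 2 = 16.

16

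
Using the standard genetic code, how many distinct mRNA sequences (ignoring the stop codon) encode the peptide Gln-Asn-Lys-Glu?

Gln: 2 codons.
Asn: 2 codons.
Lys: 2 codons.
Glu: 2 codons.
2 × 2 × 2 × 2 = 16.

16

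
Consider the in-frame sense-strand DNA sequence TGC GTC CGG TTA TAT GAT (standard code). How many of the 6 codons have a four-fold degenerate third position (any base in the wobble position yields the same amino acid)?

2

Codon 1 TGC (Cys): third position 2-fold.
Codon 2 GTC (Val): third position 4-fold.
Codon 3 CGG (Arg): third position 4-fold.
Codon 4 TTA (Leu): third position 2-fold.
Codon 5 TAT (Tyr): third position 2-fold.
Codon 6 GAT (Asp): third position 2-fold.
Four-fold degenerate third positions: 2.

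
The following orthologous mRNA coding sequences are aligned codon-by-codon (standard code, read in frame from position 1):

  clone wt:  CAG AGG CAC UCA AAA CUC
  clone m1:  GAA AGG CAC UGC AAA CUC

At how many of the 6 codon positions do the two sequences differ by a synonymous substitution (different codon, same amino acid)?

0

Codon 1: CAG Gln / GAA Glu — nonsynonymous.
Codon 2: AGG Arg / AGG Arg — identical.
Codon 3: CAC His / CAC His — identical.
Codon 4: UCA Ser / UGC Cys — nonsynonymous.
Codon 5: AAA Lys / AAA Lys — identical.
Codon 6: CUC Leu / CUC Leu — identical.
Synonymous differences: 0.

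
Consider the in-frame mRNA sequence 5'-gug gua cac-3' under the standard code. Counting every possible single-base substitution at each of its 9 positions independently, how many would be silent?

7

Codon 1 (GUG, Val): 3 synonymous substitutions.
Codon 2 (GUA, Val): 3 synonymous substitutions.
Codon 3 (CAC, His): 1 synonymous substitution.
Total: 3 + 3 + 1 = 7.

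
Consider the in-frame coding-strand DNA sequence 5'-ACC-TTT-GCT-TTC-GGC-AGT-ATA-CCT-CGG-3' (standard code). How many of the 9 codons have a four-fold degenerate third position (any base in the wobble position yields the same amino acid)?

5

Codon 1 ACC (Thr): third position 4-fold.
Codon 2 TTT (Phe): third position 2-fold.
Codon 3 GCT (Ala): third position 4-fold.
Codon 4 TTC (Phe): third position 2-fold.
Codon 5 GGC (Gly): third position 4-fold.
Codon 6 AGT (Ser): third position 2-fold.
Codon 7 ATA (Ile): third position 3-fold.
Codon 8 CCT (Pro): third position 4-fold.
Codon 9 CGG (Arg): third position 4-fold.
Four-fold degenerate third positions: 5.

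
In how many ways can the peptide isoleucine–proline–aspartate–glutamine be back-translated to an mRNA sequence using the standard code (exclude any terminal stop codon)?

Ile: 3 codons.
Pro: 4 codons.
Asp: 2 codons.
Gln: 2 codons.
3 × 4 × 2 × 2 = 48.

48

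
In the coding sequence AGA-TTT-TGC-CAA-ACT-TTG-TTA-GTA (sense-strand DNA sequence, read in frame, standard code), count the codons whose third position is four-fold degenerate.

2

Codon 1 AGA (Arg): third position 2-fold.
Codon 2 TTT (Phe): third position 2-fold.
Codon 3 TGC (Cys): third position 2-fold.
Codon 4 CAA (Gln): third position 2-fold.
Codon 5 ACT (Thr): third position 4-fold.
Codon 6 TTG (Leu): third position 2-fold.
Codon 7 TTA (Leu): third position 2-fold.
Codon 8 GTA (Val): third position 4-fold.
Four-fold degenerate third positions: 2.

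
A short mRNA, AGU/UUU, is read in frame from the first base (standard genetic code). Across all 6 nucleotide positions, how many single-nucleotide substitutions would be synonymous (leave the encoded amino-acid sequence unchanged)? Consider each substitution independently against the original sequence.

2

Codon 1 (AGU, Ser): 1 synonymous substitution.
Codon 2 (UUU, Phe): 1 synonymous substitution.
Total: 1 + 1 = 2.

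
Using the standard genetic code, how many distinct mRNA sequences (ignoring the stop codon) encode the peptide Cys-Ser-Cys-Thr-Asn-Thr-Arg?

Cys: 2 codons.
Ser: 6 codons.
Cys: 2 codons.
Thr: 4 codons.
Asn: 2 codons.
Thr: 4 codons.
Arg: 6 codons.
2 × 6 × 2 × 4 × 2 × 4 × 6 = 4608.

4608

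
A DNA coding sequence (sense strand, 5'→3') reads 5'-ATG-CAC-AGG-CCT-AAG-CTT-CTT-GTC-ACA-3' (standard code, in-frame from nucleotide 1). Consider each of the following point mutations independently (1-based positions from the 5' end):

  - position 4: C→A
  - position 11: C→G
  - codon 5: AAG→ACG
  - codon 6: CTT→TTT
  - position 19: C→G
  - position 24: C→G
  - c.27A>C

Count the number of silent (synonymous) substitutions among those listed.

Codon 2: CAC (His) → AAC (Asn) — missense.
Codon 4: CCT (Pro) → CGT (Arg) — missense.
Codon 5: AAG (Lys) → ACG (Thr) — missense.
Codon 6: CTT (Leu) → TTT (Phe) — missense.
Codon 7: CTT (Leu) → GTT (Val) — missense.
Codon 8: GTC (Val) → GTG (Val) — synonymous.
Codon 9: ACA (Thr) → ACC (Thr) — synonymous.
Synonymous: 2 of 7.

2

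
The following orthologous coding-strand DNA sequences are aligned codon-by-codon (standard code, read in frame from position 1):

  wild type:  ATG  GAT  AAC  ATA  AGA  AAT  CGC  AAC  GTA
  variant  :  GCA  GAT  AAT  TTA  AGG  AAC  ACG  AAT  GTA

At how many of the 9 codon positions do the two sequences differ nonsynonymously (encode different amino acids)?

Codon 1: ATG Met / GCA Ala — nonsynonymous.
Codon 2: GAT Asp / GAT Asp — identical.
Codon 3: AAC Asn / AAT Asn — synonymous.
Codon 4: ATA Ile / TTA Leu — nonsynonymous.
Codon 5: AGA Arg / AGG Arg — synonymous.
Codon 6: AAT Asn / AAC Asn — synonymous.
Codon 7: CGC Arg / ACG Thr — nonsynonymous.
Codon 8: AAC Asn / AAT Asn — synonymous.
Codon 9: GTA Val / GTA Val — identical.
Nonsynonymous differences: 3.

3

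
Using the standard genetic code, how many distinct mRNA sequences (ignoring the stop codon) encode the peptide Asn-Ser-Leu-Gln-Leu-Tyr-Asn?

3456

Asn: 2 codons.
Ser: 6 codons.
Leu: 6 codons.
Gln: 2 codons.
Leu: 6 codons.
Tyr: 2 codons.
Asn: 2 codons.
2 × 6 × 6 × 2 × 6 × 2 × 2 = 3456.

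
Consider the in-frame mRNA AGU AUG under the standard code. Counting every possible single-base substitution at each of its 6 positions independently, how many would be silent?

Codon 1 (AGU, Ser): 1 synonymous substitution.
Codon 2 (AUG, Met): 0 synonymous substitutions.
Total: 1 + 0 = 1.

1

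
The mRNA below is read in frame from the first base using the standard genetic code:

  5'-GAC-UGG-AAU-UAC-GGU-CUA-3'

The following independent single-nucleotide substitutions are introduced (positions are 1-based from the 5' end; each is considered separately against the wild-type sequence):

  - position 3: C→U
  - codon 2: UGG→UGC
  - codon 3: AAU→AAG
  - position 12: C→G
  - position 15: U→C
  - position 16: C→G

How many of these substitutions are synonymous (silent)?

2

Codon 1: GAC (Asp) → GAU (Asp) — synonymous.
Codon 2: UGG (Trp) → UGC (Cys) — missense.
Codon 3: AAU (Asn) → AAG (Lys) — missense.
Codon 4: UAC (Tyr) → UAG (Stop) — nonsense.
Codon 5: GGU (Gly) → GGC (Gly) — synonymous.
Codon 6: CUA (Leu) → GUA (Val) — missense.
Synonymous: 2 of 6.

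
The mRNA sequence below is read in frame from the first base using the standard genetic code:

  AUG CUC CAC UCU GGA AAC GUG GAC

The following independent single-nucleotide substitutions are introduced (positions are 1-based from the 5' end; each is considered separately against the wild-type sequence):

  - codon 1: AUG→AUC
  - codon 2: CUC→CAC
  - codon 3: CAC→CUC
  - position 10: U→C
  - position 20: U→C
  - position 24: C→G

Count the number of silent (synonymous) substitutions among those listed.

Codon 1: AUG (Met) → AUC (Ile) — missense.
Codon 2: CUC (Leu) → CAC (His) — missense.
Codon 3: CAC (His) → CUC (Leu) — missense.
Codon 4: UCU (Ser) → CCU (Pro) — missense.
Codon 7: GUG (Val) → GCG (Ala) — missense.
Codon 8: GAC (Asp) → GAG (Glu) — missense.
Synonymous: 0 of 6.

0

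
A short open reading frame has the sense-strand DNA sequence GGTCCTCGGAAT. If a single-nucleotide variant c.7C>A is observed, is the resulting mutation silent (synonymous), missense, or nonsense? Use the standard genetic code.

silent

Position 7 falls in codon 3: CGG → Arg.
After the substitution the codon is AGG → Arg.
Both encode Arg, so the change is synonymous.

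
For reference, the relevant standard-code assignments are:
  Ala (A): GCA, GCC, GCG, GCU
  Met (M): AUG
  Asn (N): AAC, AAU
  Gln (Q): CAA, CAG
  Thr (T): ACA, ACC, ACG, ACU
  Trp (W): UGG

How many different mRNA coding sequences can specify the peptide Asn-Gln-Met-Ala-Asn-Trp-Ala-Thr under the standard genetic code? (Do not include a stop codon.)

512

Asn: 2 codons.
Gln: 2 codons.
Met: 1 codon.
Ala: 4 codons.
Asn: 2 codons.
Trp: 1 codon.
Ala: 4 codons.
Thr: 4 codons.
2 × 2 × 1 × 4 × 2 × 1 × 4 × 4 = 512.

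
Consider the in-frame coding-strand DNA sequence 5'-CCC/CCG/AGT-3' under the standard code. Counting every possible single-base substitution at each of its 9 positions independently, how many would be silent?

Codon 1 (CCC, Pro): 3 synonymous substitutions.
Codon 2 (CCG, Pro): 3 synonymous substitutions.
Codon 3 (AGT, Ser): 1 synonymous substitution.
Total: 3 + 3 + 1 = 7.

7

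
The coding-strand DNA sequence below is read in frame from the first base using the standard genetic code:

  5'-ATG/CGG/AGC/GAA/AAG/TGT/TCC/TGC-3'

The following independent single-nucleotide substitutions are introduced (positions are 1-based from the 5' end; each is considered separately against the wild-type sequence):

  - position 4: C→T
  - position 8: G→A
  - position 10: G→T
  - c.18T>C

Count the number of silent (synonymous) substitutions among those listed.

1

Codon 2: CGG (Arg) → TGG (Trp) — missense.
Codon 3: AGC (Ser) → AAC (Asn) — missense.
Codon 4: GAA (Glu) → TAA (Stop) — nonsense.
Codon 6: TGT (Cys) → TGC (Cys) — synonymous.
Synonymous: 1 of 4.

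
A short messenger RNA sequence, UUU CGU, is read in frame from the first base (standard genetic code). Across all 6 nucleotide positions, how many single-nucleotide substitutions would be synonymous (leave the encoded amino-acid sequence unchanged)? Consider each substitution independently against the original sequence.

4

Codon 1 (UUU, Phe): 1 synonymous substitution.
Codon 2 (CGU, Arg): 3 synonymous substitutions.
Total: 1 + 3 = 4.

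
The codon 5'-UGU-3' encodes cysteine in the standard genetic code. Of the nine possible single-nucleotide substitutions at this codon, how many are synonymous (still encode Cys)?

1

Position 1: none → 0 synonymous.
Position 2: none → 0 synonymous.
Position 3: UGC → 1 synonymous.
Total: 0 + 0 + 1 = 1.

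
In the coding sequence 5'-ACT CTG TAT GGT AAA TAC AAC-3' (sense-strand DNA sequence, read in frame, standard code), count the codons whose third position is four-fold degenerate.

Codon 1 ACT (Thr): third position 4-fold.
Codon 2 CTG (Leu): third position 4-fold.
Codon 3 TAT (Tyr): third position 2-fold.
Codon 4 GGT (Gly): third position 4-fold.
Codon 5 AAA (Lys): third position 2-fold.
Codon 6 TAC (Tyr): third position 2-fold.
Codon 7 AAC (Asn): third position 2-fold.
Four-fold degenerate third positions: 3.

3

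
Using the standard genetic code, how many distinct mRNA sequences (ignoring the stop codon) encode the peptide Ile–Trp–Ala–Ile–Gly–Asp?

Ile: 3 codons.
Trp: 1 codon.
Ala: 4 codons.
Ile: 3 codons.
Gly: 4 codons.
Asp: 2 codons.
3 × 1 × 4 × 3 × 4 × 2 = 288.

288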